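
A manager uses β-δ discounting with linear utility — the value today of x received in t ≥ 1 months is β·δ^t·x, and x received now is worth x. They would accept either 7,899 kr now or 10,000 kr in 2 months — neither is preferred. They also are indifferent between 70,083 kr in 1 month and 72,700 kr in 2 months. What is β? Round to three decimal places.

From the later pair, β·δ^1·70083 = β·δ^2·72700; dividing through, δ = 70083/72700 = 0.96400.
Now use the now-vs-future pair: 7899 = β·δ^2·10000 gives β = 7899/(0.92930·10000) ≈ 0.850.

β ≈ 0.850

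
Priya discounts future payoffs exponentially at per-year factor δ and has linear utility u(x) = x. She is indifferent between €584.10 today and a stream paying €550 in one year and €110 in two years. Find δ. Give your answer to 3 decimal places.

δ ≈ 0.900

Present value of the stream is 550·δ + 110·δ². Indifference gives 550δ + 110δ² = 584.10.
That is, 110δ² + 550δ − 584.10 = 0, a quadratic in δ.
δ = (−550 + √(550² + 4·110·584.10)) / (2·110) = (−550 + √559504.00) / 220 ≈ 0.900.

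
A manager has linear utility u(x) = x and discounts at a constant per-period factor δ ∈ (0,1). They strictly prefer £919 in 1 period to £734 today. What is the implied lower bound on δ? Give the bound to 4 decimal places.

The preference means 734 < δ·919.
So δ > 734/919 = 0.79869.

δ > 0.7987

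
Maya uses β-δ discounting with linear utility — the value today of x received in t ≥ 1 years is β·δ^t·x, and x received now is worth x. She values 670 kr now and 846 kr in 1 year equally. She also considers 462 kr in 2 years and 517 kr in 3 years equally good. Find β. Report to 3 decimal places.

β ≈ 0.886

The second indifference involves only future payoffs, so β cancels: β·δ^2·462 = β·δ^3·517, giving δ = 462/517 = 0.89362.
The first indifference: 670 = β·δ·846, so β = 670/(δ·846) = 670/(0.89362·846) ≈ 0.886.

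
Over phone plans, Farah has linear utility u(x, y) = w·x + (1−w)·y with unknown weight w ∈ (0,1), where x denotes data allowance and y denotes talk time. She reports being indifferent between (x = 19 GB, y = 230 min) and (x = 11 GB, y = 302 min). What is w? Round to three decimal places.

w = 0.900

Equating utilities: w·19 + (1−w)·230 = w·11 + (1−w)·302.
Collecting terms: w·8 = (1−w)·72.
Hence w = 72/(8+72) = 72/80 = 0.900.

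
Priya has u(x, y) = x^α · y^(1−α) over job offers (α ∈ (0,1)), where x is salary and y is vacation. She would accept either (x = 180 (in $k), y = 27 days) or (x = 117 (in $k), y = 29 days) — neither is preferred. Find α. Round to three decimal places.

α ≈ 0.142

Set the two utilities equal: 180^α·27^(1−α) = 117^α·29^(1−α).
(180/117)^α = (29/27)^(1−α); take logs: α·ln(180/117) = (1−α)·ln(29/27), i.e. α·0.430783 = (1−α)·0.071459.
So α/(1−α) = (0.071459)/(0.430783) = 0.165882, and α = 0.165882/1.165882 ≈ 0.142.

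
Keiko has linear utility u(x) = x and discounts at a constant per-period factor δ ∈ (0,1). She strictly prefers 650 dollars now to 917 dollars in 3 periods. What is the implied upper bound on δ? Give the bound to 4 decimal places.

The preference means 650 > δ^3·917.
So δ^3 < 650/917 = 0.70883; taking the cube root of both positive sides preserves the inequality.
δ < 0.70883^(1/3) = 0.8916.

δ < 0.8916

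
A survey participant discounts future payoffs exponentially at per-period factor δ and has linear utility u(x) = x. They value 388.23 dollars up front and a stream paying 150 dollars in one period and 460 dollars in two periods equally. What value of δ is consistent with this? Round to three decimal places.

δ ≈ 0.770

Equating present values: 388.23 = 150δ + 460δ².
Rearranged: 460δ² + 150δ − 388.23 = 0.
The positive root is δ = [−150 + √(150² + 4·460·388.23)] / (2·460) = (−150 + 858.396)/920 ≈ 0.770.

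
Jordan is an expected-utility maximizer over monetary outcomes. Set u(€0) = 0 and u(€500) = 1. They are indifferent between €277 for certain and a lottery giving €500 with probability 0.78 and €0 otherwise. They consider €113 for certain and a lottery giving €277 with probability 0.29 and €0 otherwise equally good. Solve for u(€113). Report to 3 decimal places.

0.226

From the first indifference, u(€277) = 0.78·u(€500) + 0.22·u(€0) = 0.78·1 + 0.22·0 = 0.78.
The second indifference gives u(€113) = 0.29·u(€277) + 0.71·u(€0) = 0.29·0.78 + 0.71·0.00 = 0.2262.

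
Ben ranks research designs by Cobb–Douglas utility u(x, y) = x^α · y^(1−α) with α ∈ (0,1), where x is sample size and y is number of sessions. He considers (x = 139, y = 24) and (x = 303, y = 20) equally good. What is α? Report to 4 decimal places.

Set the two utilities equal: 139^α·24^(1−α) = 303^α·20^(1−α).
(139/303)^α = (20/24)^(1−α); take logs: α·ln(139/303) = (1−α)·ln(20/24), i.e. α·-0.7792589 = (1−α)·-0.1823216.
Thus α·(-0.9615805) = -0.1823216, so α = -0.1823216/-0.9615805 ≈ 0.1896.

α ≈ 0.1896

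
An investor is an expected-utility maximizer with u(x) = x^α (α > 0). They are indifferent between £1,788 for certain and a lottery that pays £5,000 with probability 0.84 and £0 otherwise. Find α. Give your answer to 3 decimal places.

Since u(0) = 0, the lottery's EU is 0.84·5000^α.
Setting u(1788) equal to that: 1788^α = 0.84·5000^α ⇒ (1788/5000)^α = 0.84.
Take logs: α = ln 0.84 / ln(1788/5000) ≈ 0.16955.

α ≈ 0.170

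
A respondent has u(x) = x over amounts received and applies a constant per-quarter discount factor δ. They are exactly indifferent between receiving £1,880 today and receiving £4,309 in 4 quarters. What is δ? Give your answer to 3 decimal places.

Equating discounted utilities: u(1880) = δ^4·u(4309) ⇒ δ^4 = u(1880)/u(4309).
With u(x) = x: δ^4 = 1880/4309 = 0.43630.
Taking the 4th root: δ = 0.43630^(1/4) ≈ 0.813.

δ ≈ 0.813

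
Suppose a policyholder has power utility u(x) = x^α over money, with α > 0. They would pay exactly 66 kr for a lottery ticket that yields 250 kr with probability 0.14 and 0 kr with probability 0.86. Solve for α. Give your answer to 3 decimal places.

α ≈ 1.476

The lottery's expected utility is 0.14·u(250) + 0.86·u(0) = 0.14·250^α (since u(0) = 0 for α > 0).
Setting u(66) equal to that: 66^α = 0.14·250^α ⇒ (66/250)^α = 0.14.
Taking logs: α·ln(66/250) = ln(0.14), so α = -1.966113 / -1.331806 ≈ 1.476.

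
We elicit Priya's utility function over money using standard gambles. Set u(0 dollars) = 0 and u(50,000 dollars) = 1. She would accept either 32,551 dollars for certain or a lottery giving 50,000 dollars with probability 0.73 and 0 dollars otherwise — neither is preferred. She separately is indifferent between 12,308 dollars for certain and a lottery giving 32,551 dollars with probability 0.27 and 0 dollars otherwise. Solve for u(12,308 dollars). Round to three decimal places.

0.197

The first gamble pins u(32,551 dollars): it must equal 0.73·1 + 0.27·0 = 0.73.
Then u(12,308 dollars) = 0.27·u(32,551 dollars) + 0.73·u(0 dollars) = 0.27·0.73 + 0.73·0.00 = 0.1971.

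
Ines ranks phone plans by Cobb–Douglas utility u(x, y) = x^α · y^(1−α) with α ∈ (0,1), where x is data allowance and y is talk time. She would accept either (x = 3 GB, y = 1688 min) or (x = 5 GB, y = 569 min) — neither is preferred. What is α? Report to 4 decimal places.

α ≈ 0.6804

Indifference: 3^α · 1688^(1−α) = 5^α · 569^(1−α).
(3/5)^α = (569/1688)^(1−α); take logs: α·ln(3/5) = (1−α)·ln(569/1688), i.e. α·-0.5108256 = (1−α)·-1.0874192.
Thus α·(-1.5982448) = -1.0874192, so α = -1.0874192/-1.5982448 ≈ 0.6804.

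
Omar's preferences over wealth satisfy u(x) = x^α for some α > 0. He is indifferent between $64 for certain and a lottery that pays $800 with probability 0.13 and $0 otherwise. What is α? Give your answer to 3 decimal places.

α ≈ 0.808

The lottery's expected utility is 0.13·u(800) + 0.87·u(0) = 0.13·800^α (since u(0) = 0 for α > 0).
Indifference: 64^α = 0.13·800^α, so (64/800)^α = 0.13.
Taking logs: α·ln(64/800) = ln(0.13), so α = -2.040221 / -2.525729 ≈ 0.808.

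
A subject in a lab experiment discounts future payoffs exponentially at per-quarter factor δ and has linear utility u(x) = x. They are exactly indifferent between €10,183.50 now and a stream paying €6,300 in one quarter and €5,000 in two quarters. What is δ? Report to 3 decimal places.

Present value of the stream is 6300·δ + 5000·δ². Indifference gives 6300δ + 5000δ² = 10183.50.
Rearranged: 5000δ² + 6300δ − 10183.50 = 0.
By the quadratic formula (taking the positive root), δ = (−6300 + √243360000.00) / 10000 ≈ 0.930.

δ ≈ 0.930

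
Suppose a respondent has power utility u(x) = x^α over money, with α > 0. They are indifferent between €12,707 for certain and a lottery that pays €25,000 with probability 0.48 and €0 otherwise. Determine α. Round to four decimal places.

α ≈ 1.0846

EU(lottery) = 0.48·25000^α + 0.52·0 = 0.48·25000^α.
Setting u(12707) equal to that: 12707^α = 0.48·25000^α ⇒ (12707/25000)^α = 0.48.
Take logs: α = ln 0.48 / ln(12707/25000) ≈ 1.084594.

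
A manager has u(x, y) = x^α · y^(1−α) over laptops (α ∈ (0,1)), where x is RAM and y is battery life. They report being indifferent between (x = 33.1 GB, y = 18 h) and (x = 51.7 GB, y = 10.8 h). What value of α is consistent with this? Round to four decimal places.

α ≈ 0.5339

The Cobb–Douglas utilities coincide, so 33.1^α·18^(1−α) = 51.7^α·10.8^(1−α).
(33.1/51.7)^α = (10.8/18)^(1−α); take logs: α·ln(33.1/51.7) = (1−α)·ln(10.8/18), i.e. α·-0.4459245 = (1−α)·-0.5108256.
With A = -0.4459245 and B = -0.5108256: α·A = (1−α)·B, so α = B/(A+B) = -0.5108256/-0.9567501 ≈ 0.5339.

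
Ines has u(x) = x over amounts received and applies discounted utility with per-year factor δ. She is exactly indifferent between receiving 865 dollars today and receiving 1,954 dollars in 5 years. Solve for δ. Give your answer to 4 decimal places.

δ ≈ 0.8496

Indifference means u(865) = δ^5 · u(1954), so δ^5 = u(865)/u(1954).
With u(x) = x: δ^5 = 865/1954 = 0.44268.
Hence δ = (0.44268)^(1/5) = 0.849607.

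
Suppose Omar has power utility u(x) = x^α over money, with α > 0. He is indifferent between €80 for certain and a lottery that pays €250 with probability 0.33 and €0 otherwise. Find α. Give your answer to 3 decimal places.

α ≈ 0.973

EU(lottery) = 0.33·250^α + 0.67·0 = 0.33·250^α.
Indifference: 80^α = 0.33·250^α, so (80/250)^α = 0.33.
Take logs: α = ln 0.33 / ln(80/250) ≈ 0.97299.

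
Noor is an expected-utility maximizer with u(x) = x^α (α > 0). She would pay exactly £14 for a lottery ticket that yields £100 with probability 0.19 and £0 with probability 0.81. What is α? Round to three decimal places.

EU(lottery) = 0.19·100^α + 0.81·0 = 0.19·100^α.
Indifference: 14^α = 0.19·100^α, so (14/100)^α = 0.19.
Taking logs: α·ln(14/100) = ln(0.19), so α = -1.660731 / -1.966113 ≈ 0.845.

α ≈ 0.845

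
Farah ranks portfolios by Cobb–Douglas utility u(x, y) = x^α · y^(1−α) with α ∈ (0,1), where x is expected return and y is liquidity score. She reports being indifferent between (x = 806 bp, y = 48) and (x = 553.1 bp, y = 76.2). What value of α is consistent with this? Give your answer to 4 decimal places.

α ≈ 0.5510

The Cobb–Douglas utilities coincide, so 806^α·48^(1−α) = 553.1^α·76.2^(1−α).
Taking logs: α·ln 806 + (1−α)·ln 48 = α·ln 553.1 + (1−α)·ln 76.2, i.e. α·0.3765449 = (1−α)·0.4621605.
So α/(1−α) = (0.4621605)/(0.3765449) = 1.2273716, and α = 1.2273716/2.2273716 ≈ 0.5510.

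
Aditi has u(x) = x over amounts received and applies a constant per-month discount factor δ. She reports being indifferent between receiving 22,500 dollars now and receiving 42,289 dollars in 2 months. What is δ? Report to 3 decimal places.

The payoff in 2 months is discounted by δ^2, so u(22500) = δ^2·u(42289) and δ^2 = u(22500)/u(42289).
With u(x) = x: δ^2 = 22500/42289 = 0.53205.
So δ = 0.53205^(1/2) ≈ 0.729.

δ ≈ 0.729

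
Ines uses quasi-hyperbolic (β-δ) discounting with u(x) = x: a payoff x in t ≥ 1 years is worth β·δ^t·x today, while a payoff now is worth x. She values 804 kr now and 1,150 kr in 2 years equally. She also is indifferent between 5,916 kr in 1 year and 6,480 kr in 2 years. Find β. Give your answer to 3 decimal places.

Both payoffs in the second observation are in the future, so β drops out: δ^1·5916 = δ^2·6480 ⇒ δ = 5916/6480 = 0.91296.
The first indifference: 804 = β·δ^2·1150, so β = 804/(δ^2·1150) = 804/(0.83350·1150) ≈ 0.839.

β ≈ 0.839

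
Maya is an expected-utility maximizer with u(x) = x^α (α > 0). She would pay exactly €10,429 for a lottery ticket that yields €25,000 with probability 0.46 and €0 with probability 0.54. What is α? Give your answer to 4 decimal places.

α ≈ 0.8882

The lottery's expected utility is 0.46·u(25000) + 0.54·u(0) = 0.46·25000^α (since u(0) = 0 for α > 0).
Indifference: 10429^α = 0.46·25000^α, so (10429/25000)^α = 0.46.
Take logs: α = ln 0.46 / ln(10429/25000) ≈ 0.888187.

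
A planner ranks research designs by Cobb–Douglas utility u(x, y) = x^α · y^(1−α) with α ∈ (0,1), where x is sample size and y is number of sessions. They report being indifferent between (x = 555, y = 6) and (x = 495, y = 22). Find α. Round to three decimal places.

α ≈ 0.919

The Cobb–Douglas utilities coincide, so 555^α·6^(1−α) = 495^α·22^(1−α).
(555/495)^α = (22/6)^(1−α); take logs: α·ln(555/495) = (1−α)·ln(22/6), i.e. α·0.114410 = (1−α)·1.299283.
With A = 0.114410 and B = 1.299283: α·A = (1−α)·B, so α = B/(A+B) = 1.299283/1.413693 ≈ 0.919.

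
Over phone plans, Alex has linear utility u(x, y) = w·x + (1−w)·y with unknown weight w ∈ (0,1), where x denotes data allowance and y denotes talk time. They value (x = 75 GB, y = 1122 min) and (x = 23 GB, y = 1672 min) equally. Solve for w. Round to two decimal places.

u(75,1122) = u(23,1672) means w·75 + (1−w)·1122 = w·23 + (1−w)·1672.
Rearranging, 52·w − 550·(1−w) = 0.
So w/(1−w) = 550/52 = 10.5769, giving w = 550/(52+550) = 0.91.

w = 0.91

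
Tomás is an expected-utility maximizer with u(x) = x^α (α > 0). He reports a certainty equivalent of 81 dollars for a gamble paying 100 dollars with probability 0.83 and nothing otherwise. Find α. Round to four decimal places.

α ≈ 0.8842

EU(lottery) = 0.83·100^α + 0.17·0 = 0.83·100^α.
Indifference: 81^α = 0.83·100^α, so (81/100)^α = 0.83.
α = ln(0.83) / ln(81/100) = -0.1863296/-0.2107210 ≈ 0.8842.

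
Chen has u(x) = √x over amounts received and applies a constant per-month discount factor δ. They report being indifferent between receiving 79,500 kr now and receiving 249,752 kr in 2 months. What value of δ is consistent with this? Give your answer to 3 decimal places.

δ ≈ 0.751

Indifference means u(79500) = δ^2 · u(249752), so δ^2 = u(79500)/u(249752).
With u(x) = √x: δ^2 = √79500/√249752 = √(79500/249752) = 0.56419.
So δ = 0.56419^(1/2) ≈ 0.751.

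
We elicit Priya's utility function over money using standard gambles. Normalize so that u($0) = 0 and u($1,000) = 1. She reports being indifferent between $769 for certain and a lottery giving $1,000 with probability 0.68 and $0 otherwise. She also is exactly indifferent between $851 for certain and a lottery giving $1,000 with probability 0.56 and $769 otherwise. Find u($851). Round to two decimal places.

From the first indifference, u($769) = 0.68·u($1,000) + 0.32·u($0) = 0.68·1 + 0.32·0 = 0.68.
Chaining: u($851) = 0.56·1.00 + 0.44·0.68 = 0.8592.

0.86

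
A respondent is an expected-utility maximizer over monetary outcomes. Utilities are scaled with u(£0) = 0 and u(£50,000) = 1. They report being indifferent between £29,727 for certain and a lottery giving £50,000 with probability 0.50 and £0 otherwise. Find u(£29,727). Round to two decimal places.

The indifference gives u(£29,727) = 0.50·u(£50,000) + 0.50·u(£0) = 0.50·1 + 0.50·0 = 0.50.

0.50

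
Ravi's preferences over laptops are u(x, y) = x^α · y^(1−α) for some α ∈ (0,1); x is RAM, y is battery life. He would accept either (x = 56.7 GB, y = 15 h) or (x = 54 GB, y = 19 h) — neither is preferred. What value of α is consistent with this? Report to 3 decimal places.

α ≈ 0.829

The Cobb–Douglas utilities coincide, so 56.7^α·15^(1−α) = 54^α·19^(1−α).
Taking logs: α·ln 56.7 + (1−α)·ln 15 = α·ln 54 + (1−α)·ln 19, i.e. α·0.048790 = (1−α)·0.236389.
Thus α·(0.285179) = 0.236389, so α = 0.236389/0.285179 ≈ 0.829.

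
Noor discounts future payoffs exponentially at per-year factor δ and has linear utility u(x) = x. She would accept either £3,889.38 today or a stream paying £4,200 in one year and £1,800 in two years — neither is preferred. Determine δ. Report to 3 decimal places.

Equating present values: 3889.38 = 4200δ + 1800δ².
Rearranged: 1800δ² + 4200δ − 3889.38 = 0.
δ = (−4200 + √(4200² + 4·1800·3889.38)) / (2·1800) = (−4200 + √45643536.00) / 3600 ≈ 0.710.

δ ≈ 0.710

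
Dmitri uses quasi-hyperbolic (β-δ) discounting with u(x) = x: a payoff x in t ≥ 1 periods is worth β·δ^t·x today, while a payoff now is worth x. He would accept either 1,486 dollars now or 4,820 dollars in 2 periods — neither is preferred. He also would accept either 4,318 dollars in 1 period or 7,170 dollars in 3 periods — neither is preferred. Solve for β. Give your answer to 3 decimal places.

β ≈ 0.512

From the later pair, β·δ^1·4318 = β·δ^3·7170; dividing through, δ^2 = 4318/7170 = 0.60223, so δ = 0.77604.
The first indifference: 1486 = β·δ^2·4820, so β = 1486/(δ^2·4820) = 1486/(0.60223·4820) ≈ 0.512.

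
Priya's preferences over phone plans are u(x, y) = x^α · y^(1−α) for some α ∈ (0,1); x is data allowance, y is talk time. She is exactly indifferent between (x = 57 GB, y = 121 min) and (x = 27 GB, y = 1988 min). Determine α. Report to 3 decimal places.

α ≈ 0.789

Set the two utilities equal: 57^α·121^(1−α) = 27^α·1988^(1−α).
Taking logs: α·ln 57 + (1−α)·ln 121 = α·ln 27 + (1−α)·ln 1988, i.e. α·0.747214 = (1−α)·2.799094.
So α/(1−α) = (2.799094)/(0.747214) = 3.746041, and α = 3.746041/4.746041 ≈ 0.789.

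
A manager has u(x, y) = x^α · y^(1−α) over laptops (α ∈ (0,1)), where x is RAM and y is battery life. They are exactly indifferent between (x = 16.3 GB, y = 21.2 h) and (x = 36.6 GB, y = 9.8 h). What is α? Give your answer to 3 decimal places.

Indifference: 16.3^α · 21.2^(1−α) = 36.6^α · 9.8^(1−α).
Rearrange to (16.3/36.6)^α = (9.8/21.2)^(1−α) and take logs: α·-0.808883 = (1−α)·-0.771619.
So α/(1−α) = (-0.771619)/(-0.808883) = 0.953932, and α = 0.953932/1.953932 ≈ 0.488.

α ≈ 0.488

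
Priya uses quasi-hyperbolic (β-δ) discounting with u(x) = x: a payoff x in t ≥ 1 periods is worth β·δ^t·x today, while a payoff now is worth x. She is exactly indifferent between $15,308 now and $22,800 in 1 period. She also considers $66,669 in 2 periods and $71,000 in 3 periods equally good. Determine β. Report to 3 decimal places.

β ≈ 0.715

From the later pair, β·δ^2·66669 = β·δ^3·71000; dividing through, δ = 66669/71000 = 0.93900.
The first indifference: 15308 = β·δ·22800, so β = 15308/(δ·22800) = 15308/(0.93900·22800) ≈ 0.715.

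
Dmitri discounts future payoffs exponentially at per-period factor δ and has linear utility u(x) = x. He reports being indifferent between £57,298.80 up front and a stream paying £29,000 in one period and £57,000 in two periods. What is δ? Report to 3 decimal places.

δ ≈ 0.780

Equating present values: 57298.80 = 29000δ + 57000δ².
That is, 57000δ² + 29000δ − 57298.80 = 0, a quadratic in δ.
The positive root is δ = [−29000 + √(29000² + 4·57000·57298.80)] / (2·57000) = (−29000 + 117920.000)/114000 ≈ 0.780.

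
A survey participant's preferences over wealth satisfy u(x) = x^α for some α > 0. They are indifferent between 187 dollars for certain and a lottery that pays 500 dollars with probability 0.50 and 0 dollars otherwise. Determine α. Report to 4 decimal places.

α ≈ 0.7048

EU(lottery) = 0.50·500^α + 0.50·0 = 0.50·500^α.
Setting u(187) equal to that: 187^α = 0.50·500^α ⇒ (187/500)^α = 0.50.
Take logs: α = ln 0.50 / ln(187/500) ≈ 0.704776.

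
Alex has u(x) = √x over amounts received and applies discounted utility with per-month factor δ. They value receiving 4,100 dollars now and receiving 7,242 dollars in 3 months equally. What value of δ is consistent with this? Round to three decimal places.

The payoff in 3 months is discounted by δ^3, so u(4100) = δ^3·u(7242) and δ^3 = u(4100)/u(7242).
With u(x) = √x: δ^3 = √4100/√7242 = √(4100/7242) = 0.75242.
So δ = 0.75242^(1/3) ≈ 0.910.

δ ≈ 0.910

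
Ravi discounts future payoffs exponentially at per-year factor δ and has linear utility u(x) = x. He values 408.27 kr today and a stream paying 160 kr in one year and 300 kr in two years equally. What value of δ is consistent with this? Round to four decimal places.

δ ≈ 0.9300

Equating present values: 408.27 = 160δ + 300δ².
So 300δ² + 160δ − 408.27 = 0.
By the quadratic formula (taking the positive root), δ = (−160 + √515524.00) / 600 ≈ 0.9300.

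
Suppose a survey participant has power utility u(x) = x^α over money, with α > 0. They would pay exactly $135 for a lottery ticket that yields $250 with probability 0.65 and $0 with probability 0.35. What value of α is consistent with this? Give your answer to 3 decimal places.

α ≈ 0.699

The lottery's expected utility is 0.65·u(250) + 0.35·u(0) = 0.65·250^α (since u(0) = 0 for α > 0).
Equating: 135^α = 0.65·250^α, i.e. 0.5400^α = 0.65.
Take logs: α = ln 0.65 / ln(135/250) ≈ 0.69911.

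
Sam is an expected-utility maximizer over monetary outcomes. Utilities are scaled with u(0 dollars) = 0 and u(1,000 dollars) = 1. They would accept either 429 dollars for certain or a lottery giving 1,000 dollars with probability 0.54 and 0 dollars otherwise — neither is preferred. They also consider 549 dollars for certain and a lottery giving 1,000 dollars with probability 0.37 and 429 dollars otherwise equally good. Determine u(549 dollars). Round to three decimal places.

From the first indifference, u(429 dollars) = 0.54·u(1,000 dollars) + 0.46·u(0 dollars) = 0.54·1 + 0.46·0 = 0.54.
The second indifference gives u(549 dollars) = 0.37·u(1,000 dollars) + 0.63·u(429 dollars) = 0.37·1.00 + 0.63·0.54 = 0.7102.

0.710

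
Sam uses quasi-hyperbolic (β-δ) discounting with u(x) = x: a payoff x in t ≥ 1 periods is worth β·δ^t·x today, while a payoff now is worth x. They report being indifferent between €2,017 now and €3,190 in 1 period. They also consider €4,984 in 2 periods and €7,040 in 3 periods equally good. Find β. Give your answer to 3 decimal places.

β ≈ 0.893

From the later pair, β·δ^2·4984 = β·δ^3·7040; dividing through, δ = 4984/7040 = 0.70795.
The first indifference: 2017 = β·δ·3190, so β = 2017/(δ·3190) = 2017/(0.70795·3190) ≈ 0.893.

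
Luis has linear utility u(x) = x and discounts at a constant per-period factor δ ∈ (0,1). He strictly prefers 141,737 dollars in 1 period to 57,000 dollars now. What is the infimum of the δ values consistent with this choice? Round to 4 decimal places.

Under u(x) = x this choice says 57000 < δ·141737.
So δ > 57000/141737 = 0.40215.

δ > 0.4022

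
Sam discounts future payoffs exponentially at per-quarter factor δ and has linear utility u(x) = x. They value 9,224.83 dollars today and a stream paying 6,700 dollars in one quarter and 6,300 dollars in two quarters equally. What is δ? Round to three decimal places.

The stream is worth 6700δ + 6300δ² today, so 6700δ + 6300δ² = 9224.83.
So 6300δ² + 6700δ − 9224.83 = 0.
The positive root is δ = [−6700 + √(6700² + 4·6300·9224.83)] / (2·6300) = (−6700 + 16654.000)/12600 ≈ 0.790.

δ ≈ 0.790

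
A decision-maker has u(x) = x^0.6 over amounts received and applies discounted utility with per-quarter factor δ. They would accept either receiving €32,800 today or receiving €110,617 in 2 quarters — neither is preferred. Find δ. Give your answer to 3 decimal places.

δ ≈ 0.694

The payoff in 2 quarters is discounted by δ^2, so u(32800) = δ^2·u(110617) and δ^2 = u(32800)/u(110617).
With u(x) = x^0.6: δ^2 = 32800^0.6/110617^0.6 = (32800/110617)^0.6 = 0.48220.
Hence δ = (0.48220)^(1/2) = 0.69441.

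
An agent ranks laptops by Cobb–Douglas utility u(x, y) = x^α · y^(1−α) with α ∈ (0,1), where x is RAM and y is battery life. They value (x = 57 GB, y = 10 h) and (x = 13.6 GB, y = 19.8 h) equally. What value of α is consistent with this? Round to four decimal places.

α ≈ 0.3228

Set the two utilities equal: 57^α·10^(1−α) = 13.6^α·19.8^(1−α).
Rearrange to (57/13.6)^α = (19.8/10)^(1−α) and take logs: α·1.4329815 = (1−α)·0.6830968.
So α/(1−α) = (0.6830968)/(1.4329815) = 0.4766962, and α = 0.4766962/1.4766962 ≈ 0.3228.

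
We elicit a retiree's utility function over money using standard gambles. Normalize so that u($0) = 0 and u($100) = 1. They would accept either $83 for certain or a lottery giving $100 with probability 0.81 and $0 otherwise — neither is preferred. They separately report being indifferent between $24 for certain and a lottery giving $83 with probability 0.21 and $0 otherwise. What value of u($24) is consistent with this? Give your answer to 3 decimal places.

The first gamble pins u($83): it must equal 0.81·1 + 0.19·0 = 0.81.
Chaining: u($24) = 0.21·0.81 + 0.79·0.00 = 0.1701.

0.170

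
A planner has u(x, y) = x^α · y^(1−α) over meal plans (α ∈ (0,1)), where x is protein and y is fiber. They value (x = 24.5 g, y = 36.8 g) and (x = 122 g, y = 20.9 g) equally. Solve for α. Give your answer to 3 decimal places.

Set the two utilities equal: 24.5^α·36.8^(1−α) = 122^α·20.9^(1−α).
(24.5/122)^α = (20.9/36.8)^(1−α); take logs: α·ln(24.5/122) = (1−α)·ln(20.9/36.8), i.e. α·-1.605348 = (1−α)·-0.565749.
With A = -1.605348 and B = -0.565749: α·A = (1−α)·B, so α = B/(A+B) = -0.565749/-2.171097 ≈ 0.261.

α ≈ 0.261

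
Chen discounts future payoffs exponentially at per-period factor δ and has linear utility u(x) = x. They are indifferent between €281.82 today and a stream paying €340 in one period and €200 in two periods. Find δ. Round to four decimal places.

δ ≈ 0.6100

Present value of the stream is 340·δ + 200·δ². Indifference gives 340δ + 200δ² = 281.82.
So 200δ² + 340δ − 281.82 = 0.
δ = (−340 + √(340² + 4·200·281.82)) / (2·200) = (−340 + √341056.00) / 400 ≈ 0.6100.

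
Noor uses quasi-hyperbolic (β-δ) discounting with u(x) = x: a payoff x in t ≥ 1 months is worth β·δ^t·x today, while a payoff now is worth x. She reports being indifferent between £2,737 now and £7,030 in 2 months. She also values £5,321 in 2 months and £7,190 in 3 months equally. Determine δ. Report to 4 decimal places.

From the later pair, β·δ^2·5321 = β·δ^3·7190; dividing through, δ = 5321/7190 = 0.74006.

δ ≈ 0.7401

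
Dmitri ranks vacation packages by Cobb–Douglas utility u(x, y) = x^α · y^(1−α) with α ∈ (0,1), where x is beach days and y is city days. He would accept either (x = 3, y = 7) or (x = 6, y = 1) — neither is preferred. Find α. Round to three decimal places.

α ≈ 0.737

Set the two utilities equal: 3^α·7^(1−α) = 6^α·1^(1−α).
Taking logs: α·ln 3 + (1−α)·ln 7 = α·ln 6 + (1−α)·ln 1, i.e. α·-0.693147 = (1−α)·-1.945910.
So α/(1−α) = (-1.945910)/(-0.693147) = 2.807355, and α = 2.807355/3.807355 ≈ 0.737.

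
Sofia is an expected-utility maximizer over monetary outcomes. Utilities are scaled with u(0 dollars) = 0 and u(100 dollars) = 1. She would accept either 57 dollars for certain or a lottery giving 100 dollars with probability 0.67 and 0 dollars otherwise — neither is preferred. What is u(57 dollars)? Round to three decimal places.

0.670

The indifference gives u(57 dollars) = 0.67·u(100 dollars) + 0.33·u(0 dollars) = 0.67·1 + 0.33·0 = 0.67.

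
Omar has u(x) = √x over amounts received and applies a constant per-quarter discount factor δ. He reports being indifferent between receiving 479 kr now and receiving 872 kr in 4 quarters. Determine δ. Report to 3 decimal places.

δ ≈ 0.928

The payoff in 4 quarters is discounted by δ^4, so u(479) = δ^4·u(872) and δ^4 = u(479)/u(872).
With u(x) = √x: δ^4 = √479/√872 = √(479/872) = 0.74116.
So δ = 0.74116^(1/4) ≈ 0.928.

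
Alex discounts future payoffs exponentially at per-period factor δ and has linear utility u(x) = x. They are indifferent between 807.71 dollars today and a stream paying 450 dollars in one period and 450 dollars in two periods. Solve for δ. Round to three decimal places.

δ ≈ 0.930

The stream is worth 450δ + 450δ² today, so 450δ + 450δ² = 807.71.
So 450δ² + 450δ − 807.71 = 0.
By the quadratic formula (taking the positive root), δ = (−450 + √1656378.00) / 900 ≈ 0.930.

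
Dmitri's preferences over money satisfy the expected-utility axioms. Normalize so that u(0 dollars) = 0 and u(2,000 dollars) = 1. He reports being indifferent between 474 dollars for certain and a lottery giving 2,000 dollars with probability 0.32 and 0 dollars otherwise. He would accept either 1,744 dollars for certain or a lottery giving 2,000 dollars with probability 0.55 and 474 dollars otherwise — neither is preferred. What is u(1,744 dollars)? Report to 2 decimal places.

0.69

From the first indifference, u(474 dollars) = 0.32·u(2,000 dollars) + 0.68·u(0 dollars) = 0.32·1 + 0.68·0 = 0.32.
Then u(1,744 dollars) = 0.55·u(2,000 dollars) + 0.45·u(474 dollars) = 0.55·1.00 + 0.45·0.32 = 0.6940.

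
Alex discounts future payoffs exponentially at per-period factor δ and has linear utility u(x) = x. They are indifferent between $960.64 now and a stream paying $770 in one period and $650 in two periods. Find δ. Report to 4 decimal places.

Equating present values: 960.64 = 770δ + 650δ².
Rearranged: 650δ² + 770δ − 960.64 = 0.
δ = (−770 + √(770² + 4·650·960.64)) / (2·650) = (−770 + √3090564.00) / 1300 ≈ 0.7600.

δ ≈ 0.7600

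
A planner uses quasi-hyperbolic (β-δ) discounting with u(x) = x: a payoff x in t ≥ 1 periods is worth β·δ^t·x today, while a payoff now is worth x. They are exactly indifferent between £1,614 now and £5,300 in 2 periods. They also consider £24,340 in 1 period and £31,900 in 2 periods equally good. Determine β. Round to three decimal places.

Both payoffs in the second observation are in the future, so β drops out: δ^1·24340 = δ^2·31900 ⇒ δ = 24340/31900 = 0.76301.
Substituting δ into 1614 = β·δ^2·5300: β = 1614/(3085.572) ≈ 0.523.

β ≈ 0.523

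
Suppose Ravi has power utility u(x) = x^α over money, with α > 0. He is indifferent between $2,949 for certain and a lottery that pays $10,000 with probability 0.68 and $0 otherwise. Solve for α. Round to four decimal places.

α ≈ 0.3158

EU(lottery) = 0.68·10000^α + 0.32·0 = 0.68·10000^α.
Setting u(2949) equal to that: 2949^α = 0.68·10000^α ⇒ (2949/10000)^α = 0.68.
Take logs: α = ln 0.68 / ln(2949/10000) ≈ 0.315827.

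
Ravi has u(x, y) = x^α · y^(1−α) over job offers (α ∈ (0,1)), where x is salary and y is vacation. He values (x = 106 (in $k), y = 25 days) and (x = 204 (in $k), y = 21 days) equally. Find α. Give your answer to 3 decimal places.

Indifference: 106^α · 25^(1−α) = 204^α · 21^(1−α).
Rearrange to (106/204)^α = (21/25)^(1−α) and take logs: α·-0.654681 = (1−α)·-0.174353.
With A = -0.654681 and B = -0.174353: α·A = (1−α)·B, so α = B/(A+B) = -0.174353/-0.829034 ≈ 0.210.

α ≈ 0.210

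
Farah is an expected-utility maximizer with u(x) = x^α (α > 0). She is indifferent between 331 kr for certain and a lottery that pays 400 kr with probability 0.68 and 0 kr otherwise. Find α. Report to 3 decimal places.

The lottery's expected utility is 0.68·u(400) + 0.32·u(0) = 0.68·400^α (since u(0) = 0 for α > 0).
Indifference: 331^α = 0.68·400^α, so (331/400)^α = 0.68.
Take logs: α = ln 0.68 / ln(331/400) ≈ 2.03681.

α ≈ 2.037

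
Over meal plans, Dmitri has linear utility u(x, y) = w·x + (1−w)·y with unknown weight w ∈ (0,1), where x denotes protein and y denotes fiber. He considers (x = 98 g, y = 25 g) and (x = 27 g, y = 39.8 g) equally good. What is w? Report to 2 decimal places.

Indifference: w·98 + (1−w)·25 = w·27 + (1−w)·39.8.
Rearranging, 71·w − 14.8·(1−w) = 0.
So w/(1−w) = 14.8/71 = 0.2085, giving w = 14.8/(71+14.8) = 0.17.

w = 0.17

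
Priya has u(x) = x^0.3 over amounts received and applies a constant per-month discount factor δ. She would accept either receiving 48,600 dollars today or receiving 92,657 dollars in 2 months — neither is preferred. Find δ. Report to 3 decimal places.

δ ≈ 0.908

The payoff in 2 months is discounted by δ^2, so u(48600) = δ^2·u(92657) and δ^2 = u(48600)/u(92657).
With u(x) = x^0.3: δ^2 = 48600^0.3/92657^0.3 = (48600/92657)^0.3 = 0.82400.
Taking the square root: δ = 0.82400^(1/2) ≈ 0.908.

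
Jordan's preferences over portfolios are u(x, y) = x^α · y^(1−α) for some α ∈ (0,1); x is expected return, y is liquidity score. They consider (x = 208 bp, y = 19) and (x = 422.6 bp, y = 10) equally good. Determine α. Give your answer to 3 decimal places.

Set the two utilities equal: 208^α·19^(1−α) = 422.6^α·10^(1−α).
Taking logs: α·ln 208 + (1−α)·ln 19 = α·ln 422.6 + (1−α)·ln 10, i.e. α·-0.708888 = (1−α)·-0.641854.
Thus α·(-1.350742) = -0.641854, so α = -0.641854/-1.350742 ≈ 0.475.

α ≈ 0.475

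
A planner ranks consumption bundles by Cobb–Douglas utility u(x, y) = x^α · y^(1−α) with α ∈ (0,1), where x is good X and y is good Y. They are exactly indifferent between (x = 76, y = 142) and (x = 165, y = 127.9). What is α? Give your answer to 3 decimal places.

α ≈ 0.119

Set the two utilities equal: 76^α·142^(1−α) = 165^α·127.9^(1−α).
(76/165)^α = (127.9/142)^(1−α); take logs: α·ln(76/165) = (1−α)·ln(127.9/142), i.e. α·-0.775212 = (1−α)·-0.104578.
So α/(1−α) = (-0.104578)/(-0.775212) = 0.134902, and α = 0.134902/1.134902 ≈ 0.119.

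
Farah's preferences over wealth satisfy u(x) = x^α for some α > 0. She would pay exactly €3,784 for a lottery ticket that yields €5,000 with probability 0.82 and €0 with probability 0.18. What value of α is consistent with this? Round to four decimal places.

EU(lottery) = 0.82·5000^α + 0.18·0 = 0.82·5000^α.
Equating: 3784^α = 0.82·5000^α, i.e. 0.7568^α = 0.82.
Taking logs: α·ln(3784/5000) = ln(0.82), so α = -0.1984509 / -0.2786563 ≈ 0.7122.

α ≈ 0.7122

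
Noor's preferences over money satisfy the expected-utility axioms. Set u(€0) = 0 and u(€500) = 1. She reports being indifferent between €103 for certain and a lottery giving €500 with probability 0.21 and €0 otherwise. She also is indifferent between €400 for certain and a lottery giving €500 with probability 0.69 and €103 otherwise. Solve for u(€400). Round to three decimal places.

The first gamble pins u(€103): it must equal 0.21·1 + 0.79·0 = 0.21.
The second indifference gives u(€400) = 0.69·u(€500) + 0.31·u(€103) = 0.69·1.00 + 0.31·0.21 = 0.7551.

0.755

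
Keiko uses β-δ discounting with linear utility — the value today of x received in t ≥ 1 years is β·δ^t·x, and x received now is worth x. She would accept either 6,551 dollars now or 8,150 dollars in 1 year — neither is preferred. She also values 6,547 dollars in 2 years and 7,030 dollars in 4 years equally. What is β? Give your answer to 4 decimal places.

β ≈ 0.8329

The second indifference involves only future payoffs, so β cancels: β·δ^2·6547 = β·δ^4·7030, giving δ^2 = 6547/7030 = 0.93129, so δ = 0.96504.
The first indifference: 6551 = β·δ·8150, so β = 6551/(δ·8150) = 6551/(0.96504·8150) ≈ 0.8329.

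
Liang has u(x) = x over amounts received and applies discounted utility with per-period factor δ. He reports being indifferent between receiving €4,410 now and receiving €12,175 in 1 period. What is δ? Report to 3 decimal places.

δ ≈ 0.362

Indifference means u(4410) = δ · u(12175), so δ = u(4410)/u(12175).
With u(x) = x: δ = 4410/12175 = 0.36222.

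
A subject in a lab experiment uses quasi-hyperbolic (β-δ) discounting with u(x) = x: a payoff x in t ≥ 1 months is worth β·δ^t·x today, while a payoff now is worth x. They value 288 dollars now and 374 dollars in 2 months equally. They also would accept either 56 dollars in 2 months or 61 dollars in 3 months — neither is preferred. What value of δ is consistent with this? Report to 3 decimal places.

From the later pair, β·δ^2·56 = β·δ^3·61; dividing through, δ = 56/61 = 0.91803.

δ ≈ 0.918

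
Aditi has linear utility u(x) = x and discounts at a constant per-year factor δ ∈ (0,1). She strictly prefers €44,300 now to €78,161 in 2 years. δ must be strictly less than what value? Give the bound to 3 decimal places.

Comparing present values: 44300 > δ^2·78161.
So δ^2 < 44300/78161 = 0.56678; taking the square root of both positive sides preserves the inequality.
δ < (44300/78161)^(1/2) ≈ 0.753.

δ < 0.753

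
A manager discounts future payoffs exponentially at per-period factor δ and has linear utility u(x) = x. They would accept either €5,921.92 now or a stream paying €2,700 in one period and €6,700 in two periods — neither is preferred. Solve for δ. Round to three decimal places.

δ ≈ 0.760

Equating present values: 5921.92 = 2700δ + 6700δ².
So 6700δ² + 2700δ − 5921.92 = 0.
The positive root is δ = [−2700 + √(2700² + 4·6700·5921.92)] / (2·6700) = (−2700 + 12884.000)/13400 ≈ 0.760.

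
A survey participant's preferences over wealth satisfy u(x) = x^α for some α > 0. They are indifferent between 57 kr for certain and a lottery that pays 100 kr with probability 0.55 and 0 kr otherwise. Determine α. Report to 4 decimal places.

α ≈ 1.0635

Since u(0) = 0, the lottery's EU is 0.55·100^α.
Setting u(57) equal to that: 57^α = 0.55·100^α ⇒ (57/100)^α = 0.55.
Taking logs: α·ln(57/100) = ln(0.55), so α = -0.5978370 / -0.5621189 ≈ 1.0635.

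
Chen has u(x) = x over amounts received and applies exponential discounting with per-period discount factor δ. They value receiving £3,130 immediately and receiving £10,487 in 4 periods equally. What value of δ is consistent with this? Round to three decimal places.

δ ≈ 0.739

Equating discounted utilities: u(3130) = δ^4·u(10487) ⇒ δ^4 = u(3130)/u(10487).
With u(x) = x: δ^4 = 3130/10487 = 0.29846.
So δ = 0.29846^(1/4) ≈ 0.739.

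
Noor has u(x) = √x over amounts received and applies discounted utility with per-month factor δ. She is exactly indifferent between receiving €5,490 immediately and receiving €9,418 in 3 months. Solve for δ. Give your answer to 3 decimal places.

δ ≈ 0.914

Indifference means u(5490) = δ^3 · u(9418), so δ^3 = u(5490)/u(9418).
With u(x) = √x: δ^3 = √5490/√9418 = √(5490/9418) = 0.76350.
So δ = 0.76350^(1/3) ≈ 0.914.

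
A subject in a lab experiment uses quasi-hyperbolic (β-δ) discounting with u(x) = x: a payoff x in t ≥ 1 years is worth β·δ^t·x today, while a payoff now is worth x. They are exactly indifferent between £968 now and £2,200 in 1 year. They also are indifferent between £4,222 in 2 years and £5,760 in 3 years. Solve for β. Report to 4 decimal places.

β ≈ 0.6003

The second indifference involves only future payoffs, so β cancels: β·δ^2·4222 = β·δ^3·5760, giving δ = 4222/5760 = 0.73299.
Now use the now-vs-future pair: 968 = β·δ·2200 gives β = 968/(0.73299·2200) ≈ 0.6003.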